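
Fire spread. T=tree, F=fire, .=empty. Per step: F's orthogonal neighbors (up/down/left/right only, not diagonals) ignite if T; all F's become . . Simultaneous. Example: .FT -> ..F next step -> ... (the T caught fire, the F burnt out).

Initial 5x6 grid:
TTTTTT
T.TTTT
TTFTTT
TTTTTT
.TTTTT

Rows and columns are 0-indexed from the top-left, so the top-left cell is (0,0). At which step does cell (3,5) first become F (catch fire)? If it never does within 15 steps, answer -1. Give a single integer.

Step 1: cell (3,5)='T' (+4 fires, +1 burnt)
Step 2: cell (3,5)='T' (+7 fires, +4 burnt)
Step 3: cell (3,5)='T' (+9 fires, +7 burnt)
Step 4: cell (3,5)='F' (+5 fires, +9 burnt)
  -> target ignites at step 4
Step 5: cell (3,5)='.' (+2 fires, +5 burnt)
Step 6: cell (3,5)='.' (+0 fires, +2 burnt)
  fire out at step 6

4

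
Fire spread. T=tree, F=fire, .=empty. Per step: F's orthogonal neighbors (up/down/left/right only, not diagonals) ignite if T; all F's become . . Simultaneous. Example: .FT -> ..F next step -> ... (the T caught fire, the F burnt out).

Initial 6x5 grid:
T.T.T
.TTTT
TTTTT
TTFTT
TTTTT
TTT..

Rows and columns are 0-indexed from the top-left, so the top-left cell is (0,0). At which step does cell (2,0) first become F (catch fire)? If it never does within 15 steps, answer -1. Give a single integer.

Step 1: cell (2,0)='T' (+4 fires, +1 burnt)
Step 2: cell (2,0)='T' (+8 fires, +4 burnt)
Step 3: cell (2,0)='F' (+8 fires, +8 burnt)
  -> target ignites at step 3
Step 4: cell (2,0)='.' (+2 fires, +8 burnt)
Step 5: cell (2,0)='.' (+1 fires, +2 burnt)
Step 6: cell (2,0)='.' (+0 fires, +1 burnt)
  fire out at step 6

3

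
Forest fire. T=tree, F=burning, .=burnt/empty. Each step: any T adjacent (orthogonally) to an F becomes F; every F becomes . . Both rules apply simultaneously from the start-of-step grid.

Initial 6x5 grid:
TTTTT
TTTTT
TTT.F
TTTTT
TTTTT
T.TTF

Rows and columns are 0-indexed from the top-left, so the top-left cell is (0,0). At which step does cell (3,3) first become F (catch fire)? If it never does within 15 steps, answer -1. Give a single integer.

Step 1: cell (3,3)='T' (+4 fires, +2 burnt)
Step 2: cell (3,3)='F' (+5 fires, +4 burnt)
  -> target ignites at step 2
Step 3: cell (3,3)='.' (+4 fires, +5 burnt)
Step 4: cell (3,3)='.' (+5 fires, +4 burnt)
Step 5: cell (3,3)='.' (+5 fires, +5 burnt)
Step 6: cell (3,3)='.' (+3 fires, +5 burnt)
Step 7: cell (3,3)='.' (+0 fires, +3 burnt)
  fire out at step 7

2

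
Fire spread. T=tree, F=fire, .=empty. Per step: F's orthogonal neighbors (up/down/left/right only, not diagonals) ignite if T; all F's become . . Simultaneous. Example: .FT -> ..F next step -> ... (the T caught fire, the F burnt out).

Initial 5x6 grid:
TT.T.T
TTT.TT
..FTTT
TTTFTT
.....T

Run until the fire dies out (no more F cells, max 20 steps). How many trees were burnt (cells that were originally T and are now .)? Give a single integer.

Answer: 17

Derivation:
Step 1: +4 fires, +2 burnt (F count now 4)
Step 2: +4 fires, +4 burnt (F count now 4)
Step 3: +6 fires, +4 burnt (F count now 6)
Step 4: +2 fires, +6 burnt (F count now 2)
Step 5: +1 fires, +2 burnt (F count now 1)
Step 6: +0 fires, +1 burnt (F count now 0)
Fire out after step 6
Initially T: 18, now '.': 29
Total burnt (originally-T cells now '.'): 17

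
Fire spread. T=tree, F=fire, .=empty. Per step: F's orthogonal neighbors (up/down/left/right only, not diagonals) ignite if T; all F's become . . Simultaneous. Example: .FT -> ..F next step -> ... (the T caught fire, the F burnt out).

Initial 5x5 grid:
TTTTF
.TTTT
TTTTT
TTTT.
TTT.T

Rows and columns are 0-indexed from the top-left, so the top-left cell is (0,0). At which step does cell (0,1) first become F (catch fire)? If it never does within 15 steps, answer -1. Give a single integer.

Step 1: cell (0,1)='T' (+2 fires, +1 burnt)
Step 2: cell (0,1)='T' (+3 fires, +2 burnt)
Step 3: cell (0,1)='F' (+3 fires, +3 burnt)
  -> target ignites at step 3
Step 4: cell (0,1)='.' (+4 fires, +3 burnt)
Step 5: cell (0,1)='.' (+2 fires, +4 burnt)
Step 6: cell (0,1)='.' (+3 fires, +2 burnt)
Step 7: cell (0,1)='.' (+2 fires, +3 burnt)
Step 8: cell (0,1)='.' (+1 fires, +2 burnt)
Step 9: cell (0,1)='.' (+0 fires, +1 burnt)
  fire out at step 9

3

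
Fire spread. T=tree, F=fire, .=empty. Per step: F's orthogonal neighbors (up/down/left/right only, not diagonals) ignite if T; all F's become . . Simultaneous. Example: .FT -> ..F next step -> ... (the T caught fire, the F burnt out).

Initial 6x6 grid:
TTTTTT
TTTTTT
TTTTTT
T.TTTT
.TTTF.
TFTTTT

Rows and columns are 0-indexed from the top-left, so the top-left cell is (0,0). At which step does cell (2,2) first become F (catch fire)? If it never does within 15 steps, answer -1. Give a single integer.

Step 1: cell (2,2)='T' (+6 fires, +2 burnt)
Step 2: cell (2,2)='T' (+6 fires, +6 burnt)
Step 3: cell (2,2)='T' (+4 fires, +6 burnt)
Step 4: cell (2,2)='F' (+4 fires, +4 burnt)
  -> target ignites at step 4
Step 5: cell (2,2)='.' (+4 fires, +4 burnt)
Step 6: cell (2,2)='.' (+3 fires, +4 burnt)
Step 7: cell (2,2)='.' (+3 fires, +3 burnt)
Step 8: cell (2,2)='.' (+1 fires, +3 burnt)
Step 9: cell (2,2)='.' (+0 fires, +1 burnt)
  fire out at step 9

4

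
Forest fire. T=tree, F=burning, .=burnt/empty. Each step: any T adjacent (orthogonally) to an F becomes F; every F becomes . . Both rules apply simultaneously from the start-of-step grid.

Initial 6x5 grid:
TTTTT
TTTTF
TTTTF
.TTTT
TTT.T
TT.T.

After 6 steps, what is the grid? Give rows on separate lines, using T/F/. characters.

Step 1: 4 trees catch fire, 2 burn out
  TTTTF
  TTTF.
  TTTF.
  .TTTF
  TTT.T
  TT.T.
Step 2: 5 trees catch fire, 4 burn out
  TTTF.
  TTF..
  TTF..
  .TTF.
  TTT.F
  TT.T.
Step 3: 4 trees catch fire, 5 burn out
  TTF..
  TF...
  TF...
  .TF..
  TTT..
  TT.T.
Step 4: 5 trees catch fire, 4 burn out
  TF...
  F....
  F....
  .F...
  TTF..
  TT.T.
Step 5: 2 trees catch fire, 5 burn out
  F....
  .....
  .....
  .....
  TF...
  TT.T.
Step 6: 2 trees catch fire, 2 burn out
  .....
  .....
  .....
  .....
  F....
  TF.T.

.....
.....
.....
.....
F....
TF.T.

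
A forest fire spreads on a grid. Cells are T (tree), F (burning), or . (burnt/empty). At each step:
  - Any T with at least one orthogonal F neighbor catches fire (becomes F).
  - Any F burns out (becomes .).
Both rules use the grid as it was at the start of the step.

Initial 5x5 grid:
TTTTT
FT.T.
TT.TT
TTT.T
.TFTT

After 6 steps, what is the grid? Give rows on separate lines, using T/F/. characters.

Step 1: 6 trees catch fire, 2 burn out
  FTTTT
  .F.T.
  FT.TT
  TTF.T
  .F.FT
Step 2: 5 trees catch fire, 6 burn out
  .FTTT
  ...T.
  .F.TT
  FF..T
  ....F
Step 3: 2 trees catch fire, 5 burn out
  ..FTT
  ...T.
  ...TT
  ....F
  .....
Step 4: 2 trees catch fire, 2 burn out
  ...FT
  ...T.
  ...TF
  .....
  .....
Step 5: 3 trees catch fire, 2 burn out
  ....F
  ...F.
  ...F.
  .....
  .....
Step 6: 0 trees catch fire, 3 burn out
  .....
  .....
  .....
  .....
  .....

.....
.....
.....
.....
.....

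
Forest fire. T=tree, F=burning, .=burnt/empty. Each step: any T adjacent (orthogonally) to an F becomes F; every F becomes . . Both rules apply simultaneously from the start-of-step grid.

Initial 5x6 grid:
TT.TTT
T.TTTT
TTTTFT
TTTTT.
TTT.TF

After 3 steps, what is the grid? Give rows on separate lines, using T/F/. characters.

Step 1: 5 trees catch fire, 2 burn out
  TT.TTT
  T.TTFT
  TTTF.F
  TTTTF.
  TTT.F.
Step 2: 5 trees catch fire, 5 burn out
  TT.TFT
  T.TF.F
  TTF...
  TTTF..
  TTT...
Step 3: 5 trees catch fire, 5 burn out
  TT.F.F
  T.F...
  TF....
  TTF...
  TTT...

TT.F.F
T.F...
TF....
TTF...
TTT...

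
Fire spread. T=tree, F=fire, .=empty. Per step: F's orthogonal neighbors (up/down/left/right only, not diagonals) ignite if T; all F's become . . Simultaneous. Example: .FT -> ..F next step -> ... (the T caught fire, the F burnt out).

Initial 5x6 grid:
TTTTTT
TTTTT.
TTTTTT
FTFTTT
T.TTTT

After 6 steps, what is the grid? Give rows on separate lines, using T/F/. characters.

Step 1: 6 trees catch fire, 2 burn out
  TTTTTT
  TTTTT.
  FTFTTT
  .F.FTT
  F.FTTT
Step 2: 6 trees catch fire, 6 burn out
  TTTTTT
  FTFTT.
  .F.FTT
  ....FT
  ...FTT
Step 3: 7 trees catch fire, 6 burn out
  FTFTTT
  .F.FT.
  ....FT
  .....F
  ....FT
Step 4: 5 trees catch fire, 7 burn out
  .F.FTT
  ....F.
  .....F
  ......
  .....F
Step 5: 1 trees catch fire, 5 burn out
  ....FT
  ......
  ......
  ......
  ......
Step 6: 1 trees catch fire, 1 burn out
  .....F
  ......
  ......
  ......
  ......

.....F
......
......
......
......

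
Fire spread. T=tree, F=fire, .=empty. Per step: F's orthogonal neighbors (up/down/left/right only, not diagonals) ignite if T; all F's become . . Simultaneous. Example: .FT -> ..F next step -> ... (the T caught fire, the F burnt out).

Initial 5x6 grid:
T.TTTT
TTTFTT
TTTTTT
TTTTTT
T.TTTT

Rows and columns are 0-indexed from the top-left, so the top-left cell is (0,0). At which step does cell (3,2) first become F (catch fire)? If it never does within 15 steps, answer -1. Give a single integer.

Step 1: cell (3,2)='T' (+4 fires, +1 burnt)
Step 2: cell (3,2)='T' (+7 fires, +4 burnt)
Step 3: cell (3,2)='F' (+7 fires, +7 burnt)
  -> target ignites at step 3
Step 4: cell (3,2)='.' (+6 fires, +7 burnt)
Step 5: cell (3,2)='.' (+2 fires, +6 burnt)
Step 6: cell (3,2)='.' (+1 fires, +2 burnt)
Step 7: cell (3,2)='.' (+0 fires, +1 burnt)
  fire out at step 7

3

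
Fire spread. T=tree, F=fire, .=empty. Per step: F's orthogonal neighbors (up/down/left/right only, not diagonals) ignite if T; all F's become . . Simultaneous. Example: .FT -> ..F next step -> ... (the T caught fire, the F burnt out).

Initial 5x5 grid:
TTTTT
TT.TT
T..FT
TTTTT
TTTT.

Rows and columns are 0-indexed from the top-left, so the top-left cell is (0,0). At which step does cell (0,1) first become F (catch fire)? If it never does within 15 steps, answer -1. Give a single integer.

Step 1: cell (0,1)='T' (+3 fires, +1 burnt)
Step 2: cell (0,1)='T' (+5 fires, +3 burnt)
Step 3: cell (0,1)='T' (+4 fires, +5 burnt)
Step 4: cell (0,1)='F' (+3 fires, +4 burnt)
  -> target ignites at step 4
Step 5: cell (0,1)='.' (+4 fires, +3 burnt)
Step 6: cell (0,1)='.' (+1 fires, +4 burnt)
Step 7: cell (0,1)='.' (+0 fires, +1 burnt)
  fire out at step 7

4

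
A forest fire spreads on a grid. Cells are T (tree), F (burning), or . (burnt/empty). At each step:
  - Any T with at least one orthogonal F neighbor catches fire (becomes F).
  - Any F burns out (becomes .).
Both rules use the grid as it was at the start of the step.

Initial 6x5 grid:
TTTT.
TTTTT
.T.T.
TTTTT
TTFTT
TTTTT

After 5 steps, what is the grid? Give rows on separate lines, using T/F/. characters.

Step 1: 4 trees catch fire, 1 burn out
  TTTT.
  TTTTT
  .T.T.
  TTFTT
  TF.FT
  TTFTT
Step 2: 6 trees catch fire, 4 burn out
  TTTT.
  TTTTT
  .T.T.
  TF.FT
  F...F
  TF.FT
Step 3: 6 trees catch fire, 6 burn out
  TTTT.
  TTTTT
  .F.F.
  F...F
  .....
  F...F
Step 4: 2 trees catch fire, 6 burn out
  TTTT.
  TFTFT
  .....
  .....
  .....
  .....
Step 5: 5 trees catch fire, 2 burn out
  TFTF.
  F.F.F
  .....
  .....
  .....
  .....

TFTF.
F.F.F
.....
.....
.....
.....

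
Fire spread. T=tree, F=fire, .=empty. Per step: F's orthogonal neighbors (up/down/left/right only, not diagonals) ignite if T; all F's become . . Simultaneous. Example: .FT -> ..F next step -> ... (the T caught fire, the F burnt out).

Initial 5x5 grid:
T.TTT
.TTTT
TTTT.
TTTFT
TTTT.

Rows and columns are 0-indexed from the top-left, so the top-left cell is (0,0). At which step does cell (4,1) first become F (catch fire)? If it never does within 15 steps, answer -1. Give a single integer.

Step 1: cell (4,1)='T' (+4 fires, +1 burnt)
Step 2: cell (4,1)='T' (+4 fires, +4 burnt)
Step 3: cell (4,1)='F' (+6 fires, +4 burnt)
  -> target ignites at step 3
Step 4: cell (4,1)='.' (+5 fires, +6 burnt)
Step 5: cell (4,1)='.' (+0 fires, +5 burnt)
  fire out at step 5

3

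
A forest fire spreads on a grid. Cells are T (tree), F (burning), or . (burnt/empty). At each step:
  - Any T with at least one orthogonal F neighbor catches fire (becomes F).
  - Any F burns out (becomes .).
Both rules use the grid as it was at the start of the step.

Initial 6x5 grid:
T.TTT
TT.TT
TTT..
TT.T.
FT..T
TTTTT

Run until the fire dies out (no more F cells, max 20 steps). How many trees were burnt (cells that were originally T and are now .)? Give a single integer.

Step 1: +3 fires, +1 burnt (F count now 3)
Step 2: +3 fires, +3 burnt (F count now 3)
Step 3: +3 fires, +3 burnt (F count now 3)
Step 4: +4 fires, +3 burnt (F count now 4)
Step 5: +1 fires, +4 burnt (F count now 1)
Step 6: +1 fires, +1 burnt (F count now 1)
Step 7: +0 fires, +1 burnt (F count now 0)
Fire out after step 7
Initially T: 21, now '.': 24
Total burnt (originally-T cells now '.'): 15

Answer: 15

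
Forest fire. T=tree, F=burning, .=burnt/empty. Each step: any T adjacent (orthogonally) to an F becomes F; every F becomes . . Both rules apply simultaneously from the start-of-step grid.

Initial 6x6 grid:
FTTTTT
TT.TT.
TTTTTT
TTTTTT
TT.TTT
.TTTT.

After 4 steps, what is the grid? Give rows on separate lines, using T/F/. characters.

Step 1: 2 trees catch fire, 1 burn out
  .FTTTT
  FT.TT.
  TTTTTT
  TTTTTT
  TT.TTT
  .TTTT.
Step 2: 3 trees catch fire, 2 burn out
  ..FTTT
  .F.TT.
  FTTTTT
  TTTTTT
  TT.TTT
  .TTTT.
Step 3: 3 trees catch fire, 3 burn out
  ...FTT
  ...TT.
  .FTTTT
  FTTTTT
  TT.TTT
  .TTTT.
Step 4: 5 trees catch fire, 3 burn out
  ....FT
  ...FT.
  ..FTTT
  .FTTTT
  FT.TTT
  .TTTT.

....FT
...FT.
..FTTT
.FTTTT
FT.TTT
.TTTT.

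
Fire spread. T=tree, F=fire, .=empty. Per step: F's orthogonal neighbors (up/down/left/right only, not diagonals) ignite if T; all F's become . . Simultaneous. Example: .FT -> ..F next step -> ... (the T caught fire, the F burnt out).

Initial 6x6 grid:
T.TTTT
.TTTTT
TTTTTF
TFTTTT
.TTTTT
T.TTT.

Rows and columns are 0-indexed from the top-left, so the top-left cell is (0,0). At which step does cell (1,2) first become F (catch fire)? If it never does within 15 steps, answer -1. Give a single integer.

Step 1: cell (1,2)='T' (+7 fires, +2 burnt)
Step 2: cell (1,2)='T' (+10 fires, +7 burnt)
Step 3: cell (1,2)='F' (+6 fires, +10 burnt)
  -> target ignites at step 3
Step 4: cell (1,2)='.' (+4 fires, +6 burnt)
Step 5: cell (1,2)='.' (+0 fires, +4 burnt)
  fire out at step 5

3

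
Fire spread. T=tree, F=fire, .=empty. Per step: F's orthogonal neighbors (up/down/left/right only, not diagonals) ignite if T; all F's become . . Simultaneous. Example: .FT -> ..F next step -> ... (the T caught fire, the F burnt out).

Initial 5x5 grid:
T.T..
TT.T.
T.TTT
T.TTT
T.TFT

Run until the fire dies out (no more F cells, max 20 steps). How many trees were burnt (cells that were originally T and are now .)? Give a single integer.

Step 1: +3 fires, +1 burnt (F count now 3)
Step 2: +3 fires, +3 burnt (F count now 3)
Step 3: +3 fires, +3 burnt (F count now 3)
Step 4: +0 fires, +3 burnt (F count now 0)
Fire out after step 4
Initially T: 16, now '.': 18
Total burnt (originally-T cells now '.'): 9

Answer: 9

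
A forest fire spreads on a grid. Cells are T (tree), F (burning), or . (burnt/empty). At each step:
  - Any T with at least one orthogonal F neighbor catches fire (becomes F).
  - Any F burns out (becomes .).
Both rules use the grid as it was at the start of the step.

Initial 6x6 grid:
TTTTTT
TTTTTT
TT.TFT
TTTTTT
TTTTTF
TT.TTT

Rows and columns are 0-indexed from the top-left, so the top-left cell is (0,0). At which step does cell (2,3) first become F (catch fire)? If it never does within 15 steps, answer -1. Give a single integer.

Step 1: cell (2,3)='F' (+7 fires, +2 burnt)
  -> target ignites at step 1
Step 2: cell (2,3)='.' (+6 fires, +7 burnt)
Step 3: cell (2,3)='.' (+6 fires, +6 burnt)
Step 4: cell (2,3)='.' (+4 fires, +6 burnt)
Step 5: cell (2,3)='.' (+6 fires, +4 burnt)
Step 6: cell (2,3)='.' (+3 fires, +6 burnt)
Step 7: cell (2,3)='.' (+0 fires, +3 burnt)
  fire out at step 7

1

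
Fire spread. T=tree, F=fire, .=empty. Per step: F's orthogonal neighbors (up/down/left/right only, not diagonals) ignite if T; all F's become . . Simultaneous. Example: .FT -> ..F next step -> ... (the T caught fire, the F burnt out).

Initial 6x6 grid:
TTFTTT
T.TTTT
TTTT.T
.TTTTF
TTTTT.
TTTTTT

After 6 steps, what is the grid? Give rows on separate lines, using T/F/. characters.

Step 1: 5 trees catch fire, 2 burn out
  TF.FTT
  T.FTTT
  TTTT.F
  .TTTF.
  TTTTT.
  TTTTTT
Step 2: 7 trees catch fire, 5 burn out
  F...FT
  T..FTF
  TTFT..
  .TTF..
  TTTTF.
  TTTTTT
Step 3: 8 trees catch fire, 7 burn out
  .....F
  F...F.
  TF.F..
  .TF...
  TTTF..
  TTTTFT
Step 4: 5 trees catch fire, 8 burn out
  ......
  ......
  F.....
  .F....
  TTF...
  TTTF.F
Step 5: 2 trees catch fire, 5 burn out
  ......
  ......
  ......
  ......
  TF....
  TTF...
Step 6: 2 trees catch fire, 2 burn out
  ......
  ......
  ......
  ......
  F.....
  TF....

......
......
......
......
F.....
TF....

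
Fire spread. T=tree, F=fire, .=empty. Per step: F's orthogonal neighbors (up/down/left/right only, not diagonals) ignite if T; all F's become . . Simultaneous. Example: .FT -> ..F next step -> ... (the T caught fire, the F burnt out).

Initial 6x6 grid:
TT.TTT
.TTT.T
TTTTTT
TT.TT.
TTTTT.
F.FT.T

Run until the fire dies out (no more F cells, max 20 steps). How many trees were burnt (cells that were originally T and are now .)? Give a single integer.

Step 1: +3 fires, +2 burnt (F count now 3)
Step 2: +3 fires, +3 burnt (F count now 3)
Step 3: +4 fires, +3 burnt (F count now 4)
Step 4: +3 fires, +4 burnt (F count now 3)
Step 5: +4 fires, +3 burnt (F count now 4)
Step 6: +4 fires, +4 burnt (F count now 4)
Step 7: +3 fires, +4 burnt (F count now 3)
Step 8: +1 fires, +3 burnt (F count now 1)
Step 9: +0 fires, +1 burnt (F count now 0)
Fire out after step 9
Initially T: 26, now '.': 35
Total burnt (originally-T cells now '.'): 25

Answer: 25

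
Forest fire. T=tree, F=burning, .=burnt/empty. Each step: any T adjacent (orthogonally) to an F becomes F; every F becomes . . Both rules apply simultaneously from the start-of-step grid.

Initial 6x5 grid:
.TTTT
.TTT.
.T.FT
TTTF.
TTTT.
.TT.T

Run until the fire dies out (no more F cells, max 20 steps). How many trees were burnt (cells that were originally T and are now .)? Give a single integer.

Answer: 18

Derivation:
Step 1: +4 fires, +2 burnt (F count now 4)
Step 2: +4 fires, +4 burnt (F count now 4)
Step 3: +7 fires, +4 burnt (F count now 7)
Step 4: +3 fires, +7 burnt (F count now 3)
Step 5: +0 fires, +3 burnt (F count now 0)
Fire out after step 5
Initially T: 19, now '.': 29
Total burnt (originally-T cells now '.'): 18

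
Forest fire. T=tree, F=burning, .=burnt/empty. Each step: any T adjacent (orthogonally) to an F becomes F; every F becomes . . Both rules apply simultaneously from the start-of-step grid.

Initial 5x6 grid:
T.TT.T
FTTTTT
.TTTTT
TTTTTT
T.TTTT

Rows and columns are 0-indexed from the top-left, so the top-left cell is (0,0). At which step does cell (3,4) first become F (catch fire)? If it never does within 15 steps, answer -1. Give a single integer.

Step 1: cell (3,4)='T' (+2 fires, +1 burnt)
Step 2: cell (3,4)='T' (+2 fires, +2 burnt)
Step 3: cell (3,4)='T' (+4 fires, +2 burnt)
Step 4: cell (3,4)='T' (+5 fires, +4 burnt)
Step 5: cell (3,4)='T' (+5 fires, +5 burnt)
Step 6: cell (3,4)='F' (+4 fires, +5 burnt)
  -> target ignites at step 6
Step 7: cell (3,4)='.' (+2 fires, +4 burnt)
Step 8: cell (3,4)='.' (+1 fires, +2 burnt)
Step 9: cell (3,4)='.' (+0 fires, +1 burnt)
  fire out at step 9

6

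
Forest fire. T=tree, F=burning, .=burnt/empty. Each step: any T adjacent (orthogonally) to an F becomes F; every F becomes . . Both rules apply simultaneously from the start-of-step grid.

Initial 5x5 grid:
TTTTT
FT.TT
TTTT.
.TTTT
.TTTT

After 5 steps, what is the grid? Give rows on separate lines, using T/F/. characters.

Step 1: 3 trees catch fire, 1 burn out
  FTTTT
  .F.TT
  FTTT.
  .TTTT
  .TTTT
Step 2: 2 trees catch fire, 3 burn out
  .FTTT
  ...TT
  .FTT.
  .TTTT
  .TTTT
Step 3: 3 trees catch fire, 2 burn out
  ..FTT
  ...TT
  ..FT.
  .FTTT
  .TTTT
Step 4: 4 trees catch fire, 3 burn out
  ...FT
  ...TT
  ...F.
  ..FTT
  .FTTT
Step 5: 4 trees catch fire, 4 burn out
  ....F
  ...FT
  .....
  ...FT
  ..FTT

....F
...FT
.....
...FT
..FTT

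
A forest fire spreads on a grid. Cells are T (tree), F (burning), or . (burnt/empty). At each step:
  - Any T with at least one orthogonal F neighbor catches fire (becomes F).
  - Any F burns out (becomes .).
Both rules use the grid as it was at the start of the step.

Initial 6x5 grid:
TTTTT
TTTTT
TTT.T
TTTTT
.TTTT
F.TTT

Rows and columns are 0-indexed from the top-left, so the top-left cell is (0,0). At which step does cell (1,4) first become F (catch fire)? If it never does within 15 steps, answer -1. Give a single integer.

Step 1: cell (1,4)='T' (+0 fires, +1 burnt)
  fire out at step 1
Target never catches fire within 15 steps

-1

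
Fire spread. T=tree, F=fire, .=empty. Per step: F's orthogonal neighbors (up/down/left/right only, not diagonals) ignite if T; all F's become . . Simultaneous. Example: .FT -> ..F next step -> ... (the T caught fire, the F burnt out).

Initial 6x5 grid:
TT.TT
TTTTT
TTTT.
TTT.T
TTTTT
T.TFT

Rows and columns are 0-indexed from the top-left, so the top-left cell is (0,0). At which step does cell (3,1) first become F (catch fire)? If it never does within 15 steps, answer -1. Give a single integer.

Step 1: cell (3,1)='T' (+3 fires, +1 burnt)
Step 2: cell (3,1)='T' (+2 fires, +3 burnt)
Step 3: cell (3,1)='T' (+3 fires, +2 burnt)
Step 4: cell (3,1)='F' (+3 fires, +3 burnt)
  -> target ignites at step 4
Step 5: cell (3,1)='.' (+5 fires, +3 burnt)
Step 6: cell (3,1)='.' (+3 fires, +5 burnt)
Step 7: cell (3,1)='.' (+4 fires, +3 burnt)
Step 8: cell (3,1)='.' (+2 fires, +4 burnt)
Step 9: cell (3,1)='.' (+0 fires, +2 burnt)
  fire out at step 9

4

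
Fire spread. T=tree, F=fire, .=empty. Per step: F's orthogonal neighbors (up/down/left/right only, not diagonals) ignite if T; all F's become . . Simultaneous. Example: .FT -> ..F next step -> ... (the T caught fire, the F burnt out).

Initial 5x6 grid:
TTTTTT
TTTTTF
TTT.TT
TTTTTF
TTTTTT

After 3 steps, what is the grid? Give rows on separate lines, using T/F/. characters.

Step 1: 5 trees catch fire, 2 burn out
  TTTTTF
  TTTTF.
  TTT.TF
  TTTTF.
  TTTTTF
Step 2: 5 trees catch fire, 5 burn out
  TTTTF.
  TTTF..
  TTT.F.
  TTTF..
  TTTTF.
Step 3: 4 trees catch fire, 5 burn out
  TTTF..
  TTF...
  TTT...
  TTF...
  TTTF..

TTTF..
TTF...
TTT...
TTF...
TTTF..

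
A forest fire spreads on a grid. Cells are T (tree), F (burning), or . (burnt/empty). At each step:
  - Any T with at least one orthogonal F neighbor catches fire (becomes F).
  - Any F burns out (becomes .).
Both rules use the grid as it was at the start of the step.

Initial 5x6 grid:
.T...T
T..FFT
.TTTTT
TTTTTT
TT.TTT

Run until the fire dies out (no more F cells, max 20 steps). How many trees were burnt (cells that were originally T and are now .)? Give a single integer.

Answer: 18

Derivation:
Step 1: +3 fires, +2 burnt (F count now 3)
Step 2: +5 fires, +3 burnt (F count now 5)
Step 3: +5 fires, +5 burnt (F count now 5)
Step 4: +2 fires, +5 burnt (F count now 2)
Step 5: +2 fires, +2 burnt (F count now 2)
Step 6: +1 fires, +2 burnt (F count now 1)
Step 7: +0 fires, +1 burnt (F count now 0)
Fire out after step 7
Initially T: 20, now '.': 28
Total burnt (originally-T cells now '.'): 18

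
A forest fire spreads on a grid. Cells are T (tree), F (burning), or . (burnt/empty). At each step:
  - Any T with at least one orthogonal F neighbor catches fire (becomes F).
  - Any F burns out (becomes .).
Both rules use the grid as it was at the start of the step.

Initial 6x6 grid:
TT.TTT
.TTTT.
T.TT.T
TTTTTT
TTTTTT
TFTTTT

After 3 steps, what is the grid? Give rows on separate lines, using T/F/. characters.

Step 1: 3 trees catch fire, 1 burn out
  TT.TTT
  .TTTT.
  T.TT.T
  TTTTTT
  TFTTTT
  F.FTTT
Step 2: 4 trees catch fire, 3 burn out
  TT.TTT
  .TTTT.
  T.TT.T
  TFTTTT
  F.FTTT
  ...FTT
Step 3: 4 trees catch fire, 4 burn out
  TT.TTT
  .TTTT.
  T.TT.T
  F.FTTT
  ...FTT
  ....FT

TT.TTT
.TTTT.
T.TT.T
F.FTTT
...FTT
....FT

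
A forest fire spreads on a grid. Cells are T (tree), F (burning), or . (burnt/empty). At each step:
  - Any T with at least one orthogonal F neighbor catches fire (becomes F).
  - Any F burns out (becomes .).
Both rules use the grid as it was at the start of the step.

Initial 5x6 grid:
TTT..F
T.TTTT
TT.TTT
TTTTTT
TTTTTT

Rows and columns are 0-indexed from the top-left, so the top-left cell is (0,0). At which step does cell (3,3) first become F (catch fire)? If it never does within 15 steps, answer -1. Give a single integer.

Step 1: cell (3,3)='T' (+1 fires, +1 burnt)
Step 2: cell (3,3)='T' (+2 fires, +1 burnt)
Step 3: cell (3,3)='T' (+3 fires, +2 burnt)
Step 4: cell (3,3)='T' (+4 fires, +3 burnt)
Step 5: cell (3,3)='F' (+3 fires, +4 burnt)
  -> target ignites at step 5
Step 6: cell (3,3)='.' (+3 fires, +3 burnt)
Step 7: cell (3,3)='.' (+3 fires, +3 burnt)
Step 8: cell (3,3)='.' (+4 fires, +3 burnt)
Step 9: cell (3,3)='.' (+2 fires, +4 burnt)
Step 10: cell (3,3)='.' (+0 fires, +2 burnt)
  fire out at step 10

5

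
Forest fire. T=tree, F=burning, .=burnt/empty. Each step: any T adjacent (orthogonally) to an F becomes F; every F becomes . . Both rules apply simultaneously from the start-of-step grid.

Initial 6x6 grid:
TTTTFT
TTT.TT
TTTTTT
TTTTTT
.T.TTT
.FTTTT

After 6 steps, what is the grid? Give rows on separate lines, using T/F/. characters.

Step 1: 5 trees catch fire, 2 burn out
  TTTF.F
  TTT.FT
  TTTTTT
  TTTTTT
  .F.TTT
  ..FTTT
Step 2: 5 trees catch fire, 5 burn out
  TTF...
  TTT..F
  TTTTFT
  TFTTTT
  ...TTT
  ...FTT
Step 3: 10 trees catch fire, 5 burn out
  TF....
  TTF...
  TFTF.F
  F.FTFT
  ...FTT
  ....FT
Step 4: 8 trees catch fire, 10 burn out
  F.....
  TF....
  F.F...
  ...F.F
  ....FT
  .....F
Step 5: 2 trees catch fire, 8 burn out
  ......
  F.....
  ......
  ......
  .....F
  ......
Step 6: 0 trees catch fire, 2 burn out
  ......
  ......
  ......
  ......
  ......
  ......

......
......
......
......
......
......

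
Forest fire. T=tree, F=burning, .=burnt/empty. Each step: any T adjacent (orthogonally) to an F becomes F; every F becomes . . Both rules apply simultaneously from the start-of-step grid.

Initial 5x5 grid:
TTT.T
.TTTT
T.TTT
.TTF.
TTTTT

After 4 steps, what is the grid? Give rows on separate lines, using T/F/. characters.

Step 1: 3 trees catch fire, 1 burn out
  TTT.T
  .TTTT
  T.TFT
  .TF..
  TTTFT
Step 2: 6 trees catch fire, 3 burn out
  TTT.T
  .TTFT
  T.F.F
  .F...
  TTF.F
Step 3: 3 trees catch fire, 6 burn out
  TTT.T
  .TF.F
  T....
  .....
  TF...
Step 4: 4 trees catch fire, 3 burn out
  TTF.F
  .F...
  T....
  .....
  F....

TTF.F
.F...
T....
.....
F....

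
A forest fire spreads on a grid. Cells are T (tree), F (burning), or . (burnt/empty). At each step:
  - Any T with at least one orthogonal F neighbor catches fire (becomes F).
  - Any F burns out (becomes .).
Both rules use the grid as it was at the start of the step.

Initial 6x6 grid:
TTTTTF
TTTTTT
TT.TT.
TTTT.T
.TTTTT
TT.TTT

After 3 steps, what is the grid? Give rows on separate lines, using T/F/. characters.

Step 1: 2 trees catch fire, 1 burn out
  TTTTF.
  TTTTTF
  TT.TT.
  TTTT.T
  .TTTTT
  TT.TTT
Step 2: 2 trees catch fire, 2 burn out
  TTTF..
  TTTTF.
  TT.TT.
  TTTT.T
  .TTTTT
  TT.TTT
Step 3: 3 trees catch fire, 2 burn out
  TTF...
  TTTF..
  TT.TF.
  TTTT.T
  .TTTTT
  TT.TTT

TTF...
TTTF..
TT.TF.
TTTT.T
.TTTTT
TT.TTT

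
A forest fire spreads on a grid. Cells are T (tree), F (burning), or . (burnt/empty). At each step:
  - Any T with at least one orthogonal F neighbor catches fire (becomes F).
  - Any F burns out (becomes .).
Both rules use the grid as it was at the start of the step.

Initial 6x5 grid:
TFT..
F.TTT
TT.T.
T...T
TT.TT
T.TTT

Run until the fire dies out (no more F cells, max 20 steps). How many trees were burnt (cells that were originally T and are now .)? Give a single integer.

Step 1: +3 fires, +2 burnt (F count now 3)
Step 2: +3 fires, +3 burnt (F count now 3)
Step 3: +2 fires, +3 burnt (F count now 2)
Step 4: +4 fires, +2 burnt (F count now 4)
Step 5: +0 fires, +4 burnt (F count now 0)
Fire out after step 5
Initially T: 18, now '.': 24
Total burnt (originally-T cells now '.'): 12

Answer: 12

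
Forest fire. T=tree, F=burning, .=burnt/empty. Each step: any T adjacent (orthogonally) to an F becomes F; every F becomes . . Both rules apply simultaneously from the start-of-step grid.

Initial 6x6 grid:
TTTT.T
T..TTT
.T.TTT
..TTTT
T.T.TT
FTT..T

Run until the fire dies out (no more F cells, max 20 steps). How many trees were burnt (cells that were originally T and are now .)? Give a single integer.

Step 1: +2 fires, +1 burnt (F count now 2)
Step 2: +1 fires, +2 burnt (F count now 1)
Step 3: +1 fires, +1 burnt (F count now 1)
Step 4: +1 fires, +1 burnt (F count now 1)
Step 5: +1 fires, +1 burnt (F count now 1)
Step 6: +2 fires, +1 burnt (F count now 2)
Step 7: +4 fires, +2 burnt (F count now 4)
Step 8: +4 fires, +4 burnt (F count now 4)
Step 9: +3 fires, +4 burnt (F count now 3)
Step 10: +2 fires, +3 burnt (F count now 2)
Step 11: +1 fires, +2 burnt (F count now 1)
Step 12: +1 fires, +1 burnt (F count now 1)
Step 13: +0 fires, +1 burnt (F count now 0)
Fire out after step 13
Initially T: 24, now '.': 35
Total burnt (originally-T cells now '.'): 23

Answer: 23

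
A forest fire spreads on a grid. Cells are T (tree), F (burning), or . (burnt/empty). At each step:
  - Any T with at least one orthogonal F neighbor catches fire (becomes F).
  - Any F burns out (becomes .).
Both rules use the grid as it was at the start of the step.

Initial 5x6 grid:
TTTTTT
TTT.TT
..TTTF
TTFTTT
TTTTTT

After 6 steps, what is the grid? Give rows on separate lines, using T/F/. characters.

Step 1: 7 trees catch fire, 2 burn out
  TTTTTT
  TTT.TF
  ..FTF.
  TF.FTF
  TTFTTT
Step 2: 9 trees catch fire, 7 burn out
  TTTTTF
  TTF.F.
  ...F..
  F...F.
  TF.FTF
Step 3: 5 trees catch fire, 9 burn out
  TTFTF.
  TF....
  ......
  ......
  F...F.
Step 4: 3 trees catch fire, 5 burn out
  TF.F..
  F.....
  ......
  ......
  ......
Step 5: 1 trees catch fire, 3 burn out
  F.....
  ......
  ......
  ......
  ......
Step 6: 0 trees catch fire, 1 burn out
  ......
  ......
  ......
  ......
  ......

......
......
......
......
......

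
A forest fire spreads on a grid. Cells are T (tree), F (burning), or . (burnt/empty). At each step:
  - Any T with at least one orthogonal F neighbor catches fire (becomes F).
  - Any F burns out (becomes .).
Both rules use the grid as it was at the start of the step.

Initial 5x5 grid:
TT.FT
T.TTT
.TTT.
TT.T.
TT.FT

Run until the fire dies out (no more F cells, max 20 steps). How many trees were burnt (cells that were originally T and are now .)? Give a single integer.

Step 1: +4 fires, +2 burnt (F count now 4)
Step 2: +3 fires, +4 burnt (F count now 3)
Step 3: +1 fires, +3 burnt (F count now 1)
Step 4: +1 fires, +1 burnt (F count now 1)
Step 5: +1 fires, +1 burnt (F count now 1)
Step 6: +2 fires, +1 burnt (F count now 2)
Step 7: +1 fires, +2 burnt (F count now 1)
Step 8: +0 fires, +1 burnt (F count now 0)
Fire out after step 8
Initially T: 16, now '.': 22
Total burnt (originally-T cells now '.'): 13

Answer: 13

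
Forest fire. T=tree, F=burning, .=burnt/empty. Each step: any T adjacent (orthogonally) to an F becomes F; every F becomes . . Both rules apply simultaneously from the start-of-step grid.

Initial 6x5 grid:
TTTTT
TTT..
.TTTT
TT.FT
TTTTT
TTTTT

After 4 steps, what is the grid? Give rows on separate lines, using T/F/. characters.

Step 1: 3 trees catch fire, 1 burn out
  TTTTT
  TTT..
  .TTFT
  TT..F
  TTTFT
  TTTTT
Step 2: 5 trees catch fire, 3 burn out
  TTTTT
  TTT..
  .TF.F
  TT...
  TTF.F
  TTTFT
Step 3: 5 trees catch fire, 5 burn out
  TTTTT
  TTF..
  .F...
  TT...
  TF...
  TTF.F
Step 4: 5 trees catch fire, 5 burn out
  TTFTT
  TF...
  .....
  TF...
  F....
  TF...

TTFTT
TF...
.....
TF...
F....
TF...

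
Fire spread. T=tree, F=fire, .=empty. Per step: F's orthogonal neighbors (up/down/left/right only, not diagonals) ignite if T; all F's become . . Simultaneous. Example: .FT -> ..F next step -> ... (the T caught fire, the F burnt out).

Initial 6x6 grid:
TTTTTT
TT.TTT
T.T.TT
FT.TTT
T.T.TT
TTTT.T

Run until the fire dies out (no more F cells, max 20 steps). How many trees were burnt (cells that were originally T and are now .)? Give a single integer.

Answer: 27

Derivation:
Step 1: +3 fires, +1 burnt (F count now 3)
Step 2: +2 fires, +3 burnt (F count now 2)
Step 3: +3 fires, +2 burnt (F count now 3)
Step 4: +2 fires, +3 burnt (F count now 2)
Step 5: +3 fires, +2 burnt (F count now 3)
Step 6: +1 fires, +3 burnt (F count now 1)
Step 7: +2 fires, +1 burnt (F count now 2)
Step 8: +2 fires, +2 burnt (F count now 2)
Step 9: +2 fires, +2 burnt (F count now 2)
Step 10: +2 fires, +2 burnt (F count now 2)
Step 11: +3 fires, +2 burnt (F count now 3)
Step 12: +1 fires, +3 burnt (F count now 1)
Step 13: +1 fires, +1 burnt (F count now 1)
Step 14: +0 fires, +1 burnt (F count now 0)
Fire out after step 14
Initially T: 28, now '.': 35
Total burnt (originally-T cells now '.'): 27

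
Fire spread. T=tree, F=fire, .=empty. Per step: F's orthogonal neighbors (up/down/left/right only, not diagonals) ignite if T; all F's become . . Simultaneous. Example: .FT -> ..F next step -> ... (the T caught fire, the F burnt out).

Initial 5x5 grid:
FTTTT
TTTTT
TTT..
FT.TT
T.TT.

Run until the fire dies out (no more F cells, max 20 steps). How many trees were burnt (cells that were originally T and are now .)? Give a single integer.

Step 1: +5 fires, +2 burnt (F count now 5)
Step 2: +3 fires, +5 burnt (F count now 3)
Step 3: +3 fires, +3 burnt (F count now 3)
Step 4: +2 fires, +3 burnt (F count now 2)
Step 5: +1 fires, +2 burnt (F count now 1)
Step 6: +0 fires, +1 burnt (F count now 0)
Fire out after step 6
Initially T: 18, now '.': 21
Total burnt (originally-T cells now '.'): 14

Answer: 14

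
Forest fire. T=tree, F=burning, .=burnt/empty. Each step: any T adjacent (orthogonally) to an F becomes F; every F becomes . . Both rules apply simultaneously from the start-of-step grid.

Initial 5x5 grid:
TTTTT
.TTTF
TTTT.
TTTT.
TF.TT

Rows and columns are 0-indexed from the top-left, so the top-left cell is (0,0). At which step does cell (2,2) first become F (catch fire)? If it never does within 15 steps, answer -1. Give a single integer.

Step 1: cell (2,2)='T' (+4 fires, +2 burnt)
Step 2: cell (2,2)='T' (+6 fires, +4 burnt)
Step 3: cell (2,2)='F' (+5 fires, +6 burnt)
  -> target ignites at step 3
Step 4: cell (2,2)='.' (+2 fires, +5 burnt)
Step 5: cell (2,2)='.' (+2 fires, +2 burnt)
Step 6: cell (2,2)='.' (+0 fires, +2 burnt)
  fire out at step 6

3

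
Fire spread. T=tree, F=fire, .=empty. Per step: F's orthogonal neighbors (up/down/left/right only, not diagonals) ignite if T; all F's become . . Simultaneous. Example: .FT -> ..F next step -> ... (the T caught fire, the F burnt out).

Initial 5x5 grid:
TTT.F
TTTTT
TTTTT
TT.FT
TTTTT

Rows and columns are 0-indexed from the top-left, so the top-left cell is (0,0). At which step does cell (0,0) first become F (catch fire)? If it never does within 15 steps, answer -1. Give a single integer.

Step 1: cell (0,0)='T' (+4 fires, +2 burnt)
Step 2: cell (0,0)='T' (+5 fires, +4 burnt)
Step 3: cell (0,0)='T' (+3 fires, +5 burnt)
Step 4: cell (0,0)='T' (+5 fires, +3 burnt)
Step 5: cell (0,0)='T' (+3 fires, +5 burnt)
Step 6: cell (0,0)='F' (+1 fires, +3 burnt)
  -> target ignites at step 6
Step 7: cell (0,0)='.' (+0 fires, +1 burnt)
  fire out at step 7

6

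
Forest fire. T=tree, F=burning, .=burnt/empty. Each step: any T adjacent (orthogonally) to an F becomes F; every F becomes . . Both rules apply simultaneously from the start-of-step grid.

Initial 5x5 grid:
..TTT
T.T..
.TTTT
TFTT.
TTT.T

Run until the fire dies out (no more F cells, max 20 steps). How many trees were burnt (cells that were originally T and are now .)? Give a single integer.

Step 1: +4 fires, +1 burnt (F count now 4)
Step 2: +4 fires, +4 burnt (F count now 4)
Step 3: +2 fires, +4 burnt (F count now 2)
Step 4: +2 fires, +2 burnt (F count now 2)
Step 5: +1 fires, +2 burnt (F count now 1)
Step 6: +1 fires, +1 burnt (F count now 1)
Step 7: +0 fires, +1 burnt (F count now 0)
Fire out after step 7
Initially T: 16, now '.': 23
Total burnt (originally-T cells now '.'): 14

Answer: 14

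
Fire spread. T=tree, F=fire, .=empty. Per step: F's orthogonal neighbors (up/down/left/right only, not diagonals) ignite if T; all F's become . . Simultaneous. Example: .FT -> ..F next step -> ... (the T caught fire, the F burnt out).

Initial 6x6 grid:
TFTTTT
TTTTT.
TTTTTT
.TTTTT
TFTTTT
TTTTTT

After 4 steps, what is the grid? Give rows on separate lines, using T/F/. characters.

Step 1: 7 trees catch fire, 2 burn out
  F.FTTT
  TFTTT.
  TTTTTT
  .FTTTT
  F.FTTT
  TFTTTT
Step 2: 8 trees catch fire, 7 burn out
  ...FTT
  F.FTT.
  TFTTTT
  ..FTTT
  ...FTT
  F.FTTT
Step 3: 7 trees catch fire, 8 burn out
  ....FT
  ...FT.
  F.FTTT
  ...FTT
  ....FT
  ...FTT
Step 4: 6 trees catch fire, 7 burn out
  .....F
  ....F.
  ...FTT
  ....FT
  .....F
  ....FT

.....F
....F.
...FTT
....FT
.....F
....FT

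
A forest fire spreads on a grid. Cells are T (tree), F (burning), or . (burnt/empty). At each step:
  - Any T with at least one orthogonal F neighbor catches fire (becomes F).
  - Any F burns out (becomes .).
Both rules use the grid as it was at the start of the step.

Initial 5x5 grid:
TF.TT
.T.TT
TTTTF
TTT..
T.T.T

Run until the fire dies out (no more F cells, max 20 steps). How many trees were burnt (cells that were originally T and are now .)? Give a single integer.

Step 1: +4 fires, +2 burnt (F count now 4)
Step 2: +4 fires, +4 burnt (F count now 4)
Step 3: +4 fires, +4 burnt (F count now 4)
Step 4: +2 fires, +4 burnt (F count now 2)
Step 5: +1 fires, +2 burnt (F count now 1)
Step 6: +0 fires, +1 burnt (F count now 0)
Fire out after step 6
Initially T: 16, now '.': 24
Total burnt (originally-T cells now '.'): 15

Answer: 15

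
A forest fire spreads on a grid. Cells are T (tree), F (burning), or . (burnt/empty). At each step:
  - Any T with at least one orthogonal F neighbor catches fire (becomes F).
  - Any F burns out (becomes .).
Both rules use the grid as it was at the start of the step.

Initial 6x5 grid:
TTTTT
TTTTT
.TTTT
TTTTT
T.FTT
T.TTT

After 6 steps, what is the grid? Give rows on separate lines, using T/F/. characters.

Step 1: 3 trees catch fire, 1 burn out
  TTTTT
  TTTTT
  .TTTT
  TTFTT
  T..FT
  T.FTT
Step 2: 5 trees catch fire, 3 burn out
  TTTTT
  TTTTT
  .TFTT
  TF.FT
  T...F
  T..FT
Step 3: 6 trees catch fire, 5 burn out
  TTTTT
  TTFTT
  .F.FT
  F...F
  T....
  T...F
Step 4: 5 trees catch fire, 6 burn out
  TTFTT
  TF.FT
  ....F
  .....
  F....
  T....
Step 5: 5 trees catch fire, 5 burn out
  TF.FT
  F...F
  .....
  .....
  .....
  F....
Step 6: 2 trees catch fire, 5 burn out
  F...F
  .....
  .....
  .....
  .....
  .....

F...F
.....
.....
.....
.....
.....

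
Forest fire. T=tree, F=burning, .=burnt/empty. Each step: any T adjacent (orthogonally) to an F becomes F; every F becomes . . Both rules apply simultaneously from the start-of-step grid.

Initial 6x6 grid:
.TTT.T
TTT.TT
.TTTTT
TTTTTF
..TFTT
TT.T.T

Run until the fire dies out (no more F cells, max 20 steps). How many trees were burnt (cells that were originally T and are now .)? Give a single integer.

Answer: 24

Derivation:
Step 1: +7 fires, +2 burnt (F count now 7)
Step 2: +5 fires, +7 burnt (F count now 5)
Step 3: +4 fires, +5 burnt (F count now 4)
Step 4: +3 fires, +4 burnt (F count now 3)
Step 5: +2 fires, +3 burnt (F count now 2)
Step 6: +3 fires, +2 burnt (F count now 3)
Step 7: +0 fires, +3 burnt (F count now 0)
Fire out after step 7
Initially T: 26, now '.': 34
Total burnt (originally-T cells now '.'): 24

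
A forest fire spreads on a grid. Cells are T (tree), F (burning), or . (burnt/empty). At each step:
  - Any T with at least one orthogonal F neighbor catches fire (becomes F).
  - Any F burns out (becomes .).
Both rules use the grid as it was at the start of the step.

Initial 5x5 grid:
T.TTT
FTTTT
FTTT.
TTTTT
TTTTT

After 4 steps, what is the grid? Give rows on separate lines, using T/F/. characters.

Step 1: 4 trees catch fire, 2 burn out
  F.TTT
  .FTTT
  .FTT.
  FTTTT
  TTTTT
Step 2: 4 trees catch fire, 4 burn out
  ..TTT
  ..FTT
  ..FT.
  .FTTT
  FTTTT
Step 3: 5 trees catch fire, 4 burn out
  ..FTT
  ...FT
  ...F.
  ..FTT
  .FTTT
Step 4: 4 trees catch fire, 5 burn out
  ...FT
  ....F
  .....
  ...FT
  ..FTT

...FT
....F
.....
...FT
..FTT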